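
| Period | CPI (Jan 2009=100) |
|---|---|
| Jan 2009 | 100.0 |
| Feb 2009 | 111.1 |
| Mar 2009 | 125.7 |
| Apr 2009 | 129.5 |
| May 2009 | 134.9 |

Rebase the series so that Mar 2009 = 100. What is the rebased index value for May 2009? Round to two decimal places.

107.32

Rebased(May 2009) = 134.9 / 125.7 × 100 = 107.3190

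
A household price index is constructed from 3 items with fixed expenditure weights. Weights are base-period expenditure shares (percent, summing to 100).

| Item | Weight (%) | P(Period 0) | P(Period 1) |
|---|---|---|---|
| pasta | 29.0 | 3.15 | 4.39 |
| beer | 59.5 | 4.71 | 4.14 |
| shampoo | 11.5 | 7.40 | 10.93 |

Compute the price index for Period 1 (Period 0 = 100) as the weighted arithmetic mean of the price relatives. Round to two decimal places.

109.70

pasta: 29.0 × (4.39/3.15) = 29.0 × 1.393651 = 40.4159
beer: 59.5 × (4.14/4.71) = 59.5 × 0.878981 = 52.2994
shampoo: 11.5 × (10.93/7.40) = 11.5 × 1.477027 = 16.9858
Index = Σ wᵢ·(p₁ᵢ/p₀ᵢ) = 40.4159 + 52.2994 + 16.9858 = 109.7010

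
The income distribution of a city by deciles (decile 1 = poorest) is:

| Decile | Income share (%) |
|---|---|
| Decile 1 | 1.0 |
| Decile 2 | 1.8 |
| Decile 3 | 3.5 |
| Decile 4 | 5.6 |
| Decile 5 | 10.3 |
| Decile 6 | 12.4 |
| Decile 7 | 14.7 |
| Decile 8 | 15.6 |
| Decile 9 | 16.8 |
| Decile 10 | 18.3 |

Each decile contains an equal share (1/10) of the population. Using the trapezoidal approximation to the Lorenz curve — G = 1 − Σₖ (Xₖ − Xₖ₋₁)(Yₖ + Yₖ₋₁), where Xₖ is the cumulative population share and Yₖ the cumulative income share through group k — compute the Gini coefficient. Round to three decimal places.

0.351

Cumulative income shares Yₖ: 0.0100, 0.0280, 0.0630, 0.1190, 0.2220, 0.3460, 0.4930, 0.6490, 0.8170, 1.0000
Σ (Xₖ−Xₖ₋₁)(Yₖ+Yₖ₋₁) = (1/10)(0.0100+0.0000) + (1/10)(0.0280+0.0100) + (1/10)(0.0630+0.0280) + (1/10)(0.1190+0.0630) + (1/10)(0.2220+0.1190) + (1/10)(0.3460+0.2220) + (1/10)(0.4930+0.3460) + (1/10)(0.6490+0.4930) + (1/10)(0.8170+0.6490) + (1/10)(1.0000+0.8170)
  = 0.0010 + 0.0038 + 0.0091 + 0.0182 + 0.0341 + 0.0568 + 0.0839 + 0.1142 + 0.1466 + 0.1817 = 0.6494
G = 1 − 0.6494 = 0.3506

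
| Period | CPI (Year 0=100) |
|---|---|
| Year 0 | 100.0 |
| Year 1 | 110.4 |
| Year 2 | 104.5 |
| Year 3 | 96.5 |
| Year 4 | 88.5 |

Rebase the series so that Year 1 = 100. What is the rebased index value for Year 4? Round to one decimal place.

Rebased(Year 4) = 88.5 / 110.4 × 100 = 80.1630

80.2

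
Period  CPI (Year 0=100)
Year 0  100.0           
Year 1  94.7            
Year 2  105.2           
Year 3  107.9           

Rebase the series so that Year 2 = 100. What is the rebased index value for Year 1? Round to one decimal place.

90.0

Rebased(Year 1) = 94.7 / 105.2 × 100 = 90.0190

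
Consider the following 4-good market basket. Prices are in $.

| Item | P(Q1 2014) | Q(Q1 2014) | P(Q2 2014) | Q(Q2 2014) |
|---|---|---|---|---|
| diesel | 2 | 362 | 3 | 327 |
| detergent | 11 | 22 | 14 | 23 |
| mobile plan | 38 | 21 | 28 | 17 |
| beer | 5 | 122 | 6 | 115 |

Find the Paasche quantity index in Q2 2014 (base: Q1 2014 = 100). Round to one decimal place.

Paasche quantity index uses current-period prices as weights.
ΣP(Q2 2014)·Q(Q2 2014) = 3×327 + 14×23 + 28×17 + 6×115 = 981 + 322 + 476 + 690 = 2469
ΣP(Q2 2014)·Q(Q1 2014) = 3×362 + 14×22 + 28×21 + 6×122 = 1086 + 308 + 588 + 732 = 2714
Index = 2469 / 2714 × 100 = 90.9727

91.0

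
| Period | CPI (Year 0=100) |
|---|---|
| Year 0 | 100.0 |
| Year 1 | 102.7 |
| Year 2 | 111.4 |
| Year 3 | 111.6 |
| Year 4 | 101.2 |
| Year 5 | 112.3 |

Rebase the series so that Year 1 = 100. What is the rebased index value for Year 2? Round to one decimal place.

Rebased(Year 2) = 111.4 / 102.7 × 100 = 108.4713

108.5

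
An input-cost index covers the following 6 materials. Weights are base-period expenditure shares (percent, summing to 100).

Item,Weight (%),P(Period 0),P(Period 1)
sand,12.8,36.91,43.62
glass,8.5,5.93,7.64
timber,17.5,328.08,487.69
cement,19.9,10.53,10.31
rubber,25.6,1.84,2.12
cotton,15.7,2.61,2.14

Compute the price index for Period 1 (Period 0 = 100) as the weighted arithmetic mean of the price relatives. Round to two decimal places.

113.94

sand: 12.8 × (43.62/36.91) = 12.8 × 1.181794 = 15.1270
glass: 8.5 × (7.64/5.93) = 8.5 × 1.288364 = 10.9511
timber: 17.5 × (487.69/328.08) = 17.5 × 1.486497 = 26.0137
cement: 19.9 × (10.31/10.53) = 19.9 × 0.979107 = 19.4842
rubber: 25.6 × (2.12/1.84) = 25.6 × 1.152174 = 29.4957
cotton: 15.7 × (2.14/2.61) = 15.7 × 0.819923 = 12.8728
Index = Σ wᵢ·(p₁ᵢ/p₀ᵢ) = 15.1270 + 10.9511 + 26.0137 + 19.4842 + 29.4957 + 12.8728 = 113.9444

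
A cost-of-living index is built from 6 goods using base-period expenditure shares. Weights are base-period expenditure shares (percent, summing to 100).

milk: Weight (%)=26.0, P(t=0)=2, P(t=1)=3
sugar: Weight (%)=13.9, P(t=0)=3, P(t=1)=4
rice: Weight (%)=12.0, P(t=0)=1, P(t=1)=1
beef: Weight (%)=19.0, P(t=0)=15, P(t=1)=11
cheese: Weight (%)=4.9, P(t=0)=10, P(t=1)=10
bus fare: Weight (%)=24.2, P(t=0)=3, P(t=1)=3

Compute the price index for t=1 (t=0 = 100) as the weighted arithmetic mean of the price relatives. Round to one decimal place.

112.6

milk: 26.0 × (3/2) = 26.0 × 1.500000 = 39.0000
sugar: 13.9 × (4/3) = 13.9 × 1.333333 = 18.5333
rice: 12.0 × (1/1) = 12.0 × 1.000000 = 12.0000
beef: 19.0 × (11/15) = 19.0 × 0.733333 = 13.9333
cheese: 4.9 × (10/10) = 4.9 × 1.000000 = 4.9000
bus fare: 24.2 × (3/3) = 24.2 × 1.000000 = 24.2000
Index = Σ wᵢ·(p₁ᵢ/p₀ᵢ) = 39.0000 + 18.5333 + 12.0000 + 13.9333 + 4.9000 + 24.2000 = 112.5667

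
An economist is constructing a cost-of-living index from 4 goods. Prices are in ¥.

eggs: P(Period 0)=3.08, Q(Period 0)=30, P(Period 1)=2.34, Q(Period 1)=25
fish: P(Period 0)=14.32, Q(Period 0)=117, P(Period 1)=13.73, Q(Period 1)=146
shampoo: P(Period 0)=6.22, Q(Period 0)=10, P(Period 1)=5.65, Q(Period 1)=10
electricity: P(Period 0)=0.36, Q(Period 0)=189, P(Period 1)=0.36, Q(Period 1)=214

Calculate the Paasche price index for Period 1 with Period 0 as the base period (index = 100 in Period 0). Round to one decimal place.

Paasche price index uses current-period quantities as weights.
ΣP(Period 1)·Q(Period 1) = 2.34×25 + 13.73×146 + 5.65×10 + 0.36×214 = 58.5 + 2004.58 + 56.5 + 77.04 = 2196.62
ΣP(Period 0)·Q(Period 1) = 3.08×25 + 14.32×146 + 6.22×10 + 0.36×214 = 77 + 2090.72 + 62.2 + 77.04 = 2306.96
Index = 2196.62 / 2306.96 × 100 = 95.2171

95.2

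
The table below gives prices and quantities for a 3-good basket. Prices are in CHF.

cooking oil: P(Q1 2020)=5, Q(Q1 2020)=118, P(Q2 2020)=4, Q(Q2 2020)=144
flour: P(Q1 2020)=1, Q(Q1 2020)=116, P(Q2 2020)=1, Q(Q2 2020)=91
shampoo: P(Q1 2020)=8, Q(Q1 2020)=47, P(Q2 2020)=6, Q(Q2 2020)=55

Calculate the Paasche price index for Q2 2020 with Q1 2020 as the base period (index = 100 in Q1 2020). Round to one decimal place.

79.7

Paasche price index uses current-period quantities as weights.
ΣP(Q2 2020)·Q(Q2 2020) = 4×144 + 1×91 + 6×55 = 576 + 91 + 330 = 997
ΣP(Q1 2020)·Q(Q2 2020) = 5×144 + 1×91 + 8×55 = 720 + 91 + 440 = 1251
Index = 997 / 1251 × 100 = 79.6962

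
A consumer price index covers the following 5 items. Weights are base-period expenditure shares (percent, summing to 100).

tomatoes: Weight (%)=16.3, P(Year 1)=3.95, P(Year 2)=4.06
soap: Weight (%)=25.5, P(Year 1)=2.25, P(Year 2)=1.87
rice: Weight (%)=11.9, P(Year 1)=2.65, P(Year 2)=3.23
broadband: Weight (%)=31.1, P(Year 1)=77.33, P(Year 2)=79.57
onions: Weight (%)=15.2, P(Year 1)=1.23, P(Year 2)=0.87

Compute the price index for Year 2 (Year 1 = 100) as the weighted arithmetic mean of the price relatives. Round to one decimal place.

95.2

tomatoes: 16.3 × (4.06/3.95) = 16.3 × 1.027848 = 16.7539
soap: 25.5 × (1.87/2.25) = 25.5 × 0.831111 = 21.1933
rice: 11.9 × (3.23/2.65) = 11.9 × 1.218868 = 14.5045
broadband: 31.1 × (79.57/77.33) = 31.1 × 1.028967 = 32.0009
onions: 15.2 × (0.87/1.23) = 15.2 × 0.707317 = 10.7512
Index = Σ wᵢ·(p₁ᵢ/p₀ᵢ) = 16.7539 + 21.1933 + 14.5045 + 32.0009 + 10.7512 = 95.2039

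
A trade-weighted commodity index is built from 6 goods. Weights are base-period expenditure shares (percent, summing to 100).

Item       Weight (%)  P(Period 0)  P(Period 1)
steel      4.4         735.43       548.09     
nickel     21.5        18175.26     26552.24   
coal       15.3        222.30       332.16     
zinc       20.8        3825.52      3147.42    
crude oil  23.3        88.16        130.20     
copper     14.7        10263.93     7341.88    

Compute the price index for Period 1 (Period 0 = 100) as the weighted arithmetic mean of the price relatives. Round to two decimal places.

steel: 4.4 × (548.09/735.43) = 4.4 × 0.745265 = 3.2792
nickel: 21.5 × (26552.24/18175.26) = 21.5 × 1.460900 = 31.4094
coal: 15.3 × (332.16/222.30) = 15.3 × 1.494197 = 22.8612
zinc: 20.8 × (3147.42/3825.52) = 20.8 × 0.822743 = 17.1131
crude oil: 23.3 × (130.20/88.16) = 23.3 × 1.476860 = 34.4108
copper: 14.7 × (7341.88/10263.93) = 14.7 × 0.715309 = 10.5150
Index = Σ wᵢ·(p₁ᵢ/p₀ᵢ) = 3.2792 + 31.4094 + 22.8612 + 17.1131 + 34.4108 + 10.5150 = 119.5887

119.59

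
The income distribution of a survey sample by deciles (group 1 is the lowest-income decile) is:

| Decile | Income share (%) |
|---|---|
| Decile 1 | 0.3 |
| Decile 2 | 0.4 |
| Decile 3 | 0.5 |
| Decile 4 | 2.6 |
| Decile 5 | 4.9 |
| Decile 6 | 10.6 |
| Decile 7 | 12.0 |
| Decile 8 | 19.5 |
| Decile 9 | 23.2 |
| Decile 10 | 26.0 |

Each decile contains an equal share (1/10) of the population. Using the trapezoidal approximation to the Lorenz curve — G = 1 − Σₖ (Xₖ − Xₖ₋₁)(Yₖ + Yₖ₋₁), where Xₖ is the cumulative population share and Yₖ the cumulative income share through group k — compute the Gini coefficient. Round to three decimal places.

0.520

Cumulative income shares Yₖ: 0.0030, 0.0070, 0.0120, 0.0380, 0.0870, 0.1930, 0.3130, 0.5080, 0.7400, 1.0000
Σ (Xₖ−Xₖ₋₁)(Yₖ+Yₖ₋₁) = (1/10)(0.0030+0.0000) + (1/10)(0.0070+0.0030) + (1/10)(0.0120+0.0070) + (1/10)(0.0380+0.0120) + (1/10)(0.0870+0.0380) + (1/10)(0.1930+0.0870) + (1/10)(0.3130+0.1930) + (1/10)(0.5080+0.3130) + (1/10)(0.7400+0.5080) + (1/10)(1.0000+0.7400)
  = 0.0003 + 0.0010 + 0.0019 + 0.0050 + 0.0125 + 0.0280 + 0.0506 + 0.0821 + 0.1248 + 0.1740 = 0.4802
G = 1 − 0.4802 = 0.5198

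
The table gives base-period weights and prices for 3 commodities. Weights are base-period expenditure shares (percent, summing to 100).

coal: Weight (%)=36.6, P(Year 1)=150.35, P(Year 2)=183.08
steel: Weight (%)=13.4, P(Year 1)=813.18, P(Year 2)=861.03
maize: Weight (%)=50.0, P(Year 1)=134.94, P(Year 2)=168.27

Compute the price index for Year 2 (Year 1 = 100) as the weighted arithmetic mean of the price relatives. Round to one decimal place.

coal: 36.6 × (183.08/150.35) = 36.6 × 1.217692 = 44.5675
steel: 13.4 × (861.03/813.18) = 13.4 × 1.058843 = 14.1885
maize: 50.0 × (168.27/134.94) = 50.0 × 1.246999 = 62.3499
Index = Σ wᵢ·(p₁ᵢ/p₀ᵢ) = 44.5675 + 14.1885 + 62.3499 = 121.1060

121.1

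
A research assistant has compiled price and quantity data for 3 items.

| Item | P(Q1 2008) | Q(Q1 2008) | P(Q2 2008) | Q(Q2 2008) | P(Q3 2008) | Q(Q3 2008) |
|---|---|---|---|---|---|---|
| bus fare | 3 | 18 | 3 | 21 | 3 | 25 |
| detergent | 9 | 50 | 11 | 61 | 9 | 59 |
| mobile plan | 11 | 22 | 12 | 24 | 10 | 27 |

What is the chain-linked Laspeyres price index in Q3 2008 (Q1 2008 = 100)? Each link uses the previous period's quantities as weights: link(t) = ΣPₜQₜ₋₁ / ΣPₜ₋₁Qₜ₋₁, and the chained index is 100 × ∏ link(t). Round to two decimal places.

Link Q1 2008→Q2 2008:
ΣP(Q2 2008)Q(Q1 2008) = 3×18 + 11×50 + 12×22 = 54 + 550 + 264 = 868
ΣP(Q1 2008)Q(Q1 2008) = 3×18 + 9×50 + 11×22 = 54 + 450 + 242 = 746
link = 868/746 = 1.163539
Link Q2 2008→Q3 2008:
ΣP(Q3 2008)Q(Q2 2008) = 3×21 + 9×61 + 10×24 = 63 + 549 + 240 = 852
ΣP(Q2 2008)Q(Q2 2008) = 3×21 + 11×61 + 12×24 = 63 + 671 + 288 = 1022
link = 852/1022 = 0.833659
Chained index = 100 × 1.163539 × 0.833659 = 96.9995

97.00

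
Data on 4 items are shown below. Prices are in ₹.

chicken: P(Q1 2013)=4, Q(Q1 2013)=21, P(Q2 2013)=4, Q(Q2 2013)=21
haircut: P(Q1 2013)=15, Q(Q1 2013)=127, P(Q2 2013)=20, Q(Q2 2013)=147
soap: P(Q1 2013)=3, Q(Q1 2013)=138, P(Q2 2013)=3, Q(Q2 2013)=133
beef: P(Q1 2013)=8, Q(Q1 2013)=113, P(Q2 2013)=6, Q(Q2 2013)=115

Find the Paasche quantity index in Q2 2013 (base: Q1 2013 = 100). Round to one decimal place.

Paasche quantity index uses current-period prices as weights.
ΣP(Q2 2013)·Q(Q2 2013) = 4×21 + 20×147 + 3×133 + 6×115 = 84 + 2940 + 399 + 690 = 4113
ΣP(Q2 2013)·Q(Q1 2013) = 4×21 + 20×127 + 3×138 + 6×113 = 84 + 2540 + 414 + 678 = 3716
Index = 4113 / 3716 × 100 = 110.6835

110.7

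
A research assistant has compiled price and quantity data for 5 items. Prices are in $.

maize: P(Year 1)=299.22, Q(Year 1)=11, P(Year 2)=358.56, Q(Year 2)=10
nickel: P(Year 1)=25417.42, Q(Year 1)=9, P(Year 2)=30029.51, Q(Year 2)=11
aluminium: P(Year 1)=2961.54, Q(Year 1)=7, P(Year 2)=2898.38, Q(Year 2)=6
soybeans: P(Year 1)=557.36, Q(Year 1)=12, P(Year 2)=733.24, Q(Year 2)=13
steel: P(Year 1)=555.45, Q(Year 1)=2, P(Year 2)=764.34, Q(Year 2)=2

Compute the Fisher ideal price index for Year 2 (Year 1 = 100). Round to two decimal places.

Laspeyres component (base-period weights):
ΣP(Year 2)Q(Year 1) = 358.56×11 + 30029.51×9 + 2898.38×7 + 733.24×12 + 764.34×2 = 3944.16 + 270265.59 + 20288.66 + 8798.88 + 1528.68 = 304825.97
ΣP(Year 1)Q(Year 1) = 299.22×11 + 25417.42×9 + 2961.54×7 + 557.36×12 + 555.45×2 = 3291.42 + 228756.78 + 20730.78 + 6688.32 + 1110.9 = 260578.2
L = 304825.97 / 260578.2 × 100 = 116.9806
Paasche component (current-period weights):
ΣP(Year 2)Q(Year 2) = 358.56×10 + 30029.51×11 + 2898.38×6 + 733.24×13 + 764.34×2 = 3585.6 + 330324.61 + 17390.28 + 9532.12 + 1528.68 = 362361.29
ΣP(Year 1)Q(Year 2) = 299.22×10 + 25417.42×11 + 2961.54×6 + 557.36×13 + 555.45×2 = 2992.2 + 279591.62 + 17769.24 + 7245.68 + 1110.9 = 308709.64
P = 362361.29 / 308709.64 × 100 = 117.3793
Fisher = √(L × P) = √(116.9806 × 117.3793) = 117.1798

117.18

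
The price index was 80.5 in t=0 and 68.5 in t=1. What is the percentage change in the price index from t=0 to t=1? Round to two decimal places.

Change = (68.5 − 80.5) / 80.5 × 100
       = -12.0 / 80.5 × 100 = -14.9068%

-14.91%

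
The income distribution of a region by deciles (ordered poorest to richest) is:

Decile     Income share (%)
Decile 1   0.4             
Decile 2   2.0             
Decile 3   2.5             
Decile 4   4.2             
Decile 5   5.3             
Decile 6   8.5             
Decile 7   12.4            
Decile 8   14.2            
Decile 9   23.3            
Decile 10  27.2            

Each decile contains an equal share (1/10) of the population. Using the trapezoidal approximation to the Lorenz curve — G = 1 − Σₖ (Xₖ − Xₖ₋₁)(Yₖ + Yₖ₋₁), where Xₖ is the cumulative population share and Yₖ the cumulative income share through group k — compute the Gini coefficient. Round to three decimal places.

0.477

Cumulative income shares Yₖ: 0.0040, 0.0240, 0.0490, 0.0910, 0.1440, 0.2290, 0.3530, 0.4950, 0.7280, 1.0000
Σ (Xₖ−Xₖ₋₁)(Yₖ+Yₖ₋₁) = (1/10)(0.0040+0.0000) + (1/10)(0.0240+0.0040) + (1/10)(0.0490+0.0240) + (1/10)(0.0910+0.0490) + (1/10)(0.1440+0.0910) + (1/10)(0.2290+0.1440) + (1/10)(0.3530+0.2290) + (1/10)(0.4950+0.3530) + (1/10)(0.7280+0.4950) + (1/10)(1.0000+0.7280)
  = 0.0004 + 0.0028 + 0.0073 + 0.0140 + 0.0235 + 0.0373 + 0.0582 + 0.0848 + 0.1223 + 0.1728 = 0.5234
G = 1 − 0.5234 = 0.4766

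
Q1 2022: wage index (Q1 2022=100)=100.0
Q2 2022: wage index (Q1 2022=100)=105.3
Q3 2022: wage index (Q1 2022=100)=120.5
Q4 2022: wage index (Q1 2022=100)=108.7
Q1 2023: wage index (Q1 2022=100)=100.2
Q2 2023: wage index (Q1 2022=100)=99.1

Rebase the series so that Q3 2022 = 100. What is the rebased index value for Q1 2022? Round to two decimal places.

82.99

Rebased(Q1 2022) = 100.0 / 120.5 × 100 = 82.9876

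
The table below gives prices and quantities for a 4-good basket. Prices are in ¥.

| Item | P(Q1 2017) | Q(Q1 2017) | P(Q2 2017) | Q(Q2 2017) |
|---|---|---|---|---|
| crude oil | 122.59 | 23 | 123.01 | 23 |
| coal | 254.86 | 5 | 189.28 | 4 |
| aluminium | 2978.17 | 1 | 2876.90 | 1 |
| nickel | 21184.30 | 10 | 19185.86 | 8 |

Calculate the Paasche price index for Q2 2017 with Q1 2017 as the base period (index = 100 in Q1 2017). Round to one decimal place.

Paasche price index uses current-period quantities as weights.
ΣP(Q2 2017)·Q(Q2 2017) = 123.01×23 + 189.28×4 + 2876.90×1 + 19185.86×8 = 2829.23 + 757.12 + 2876.9 + 153486.88 = 159950.13
ΣP(Q1 2017)·Q(Q2 2017) = 122.59×23 + 254.86×4 + 2978.17×1 + 21184.30×8 = 2819.57 + 1019.44 + 2978.17 + 169474.4 = 176291.58
Index = 159950.13 / 176291.58 × 100 = 90.7304

90.7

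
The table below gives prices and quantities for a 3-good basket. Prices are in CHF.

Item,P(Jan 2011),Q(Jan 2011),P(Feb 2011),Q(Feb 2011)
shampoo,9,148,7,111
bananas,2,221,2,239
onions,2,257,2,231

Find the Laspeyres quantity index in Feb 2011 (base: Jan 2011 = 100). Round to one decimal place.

84.7

Laspeyres quantity index uses base-period prices as weights.
ΣP(Jan 2011)·Q(Feb 2011) = 9×111 + 2×239 + 2×231 = 999 + 478 + 462 = 1939
ΣP(Jan 2011)·Q(Jan 2011) = 9×148 + 2×221 + 2×257 = 1332 + 442 + 514 = 2288
Index = 1939 / 2288 × 100 = 84.7465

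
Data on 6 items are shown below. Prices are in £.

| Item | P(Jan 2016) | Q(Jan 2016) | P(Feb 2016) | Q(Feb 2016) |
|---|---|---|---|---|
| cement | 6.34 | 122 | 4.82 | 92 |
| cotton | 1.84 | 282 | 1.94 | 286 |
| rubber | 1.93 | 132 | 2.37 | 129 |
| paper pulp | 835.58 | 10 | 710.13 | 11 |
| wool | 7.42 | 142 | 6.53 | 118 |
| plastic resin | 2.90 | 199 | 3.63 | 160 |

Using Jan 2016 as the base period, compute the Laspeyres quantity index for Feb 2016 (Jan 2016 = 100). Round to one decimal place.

Laspeyres quantity index uses base-period prices as weights.
ΣP(Jan 2016)·Q(Feb 2016) = 6.34×92 + 1.84×286 + 1.93×129 + 835.58×11 + 7.42×118 + 2.90×160 = 583.28 + 526.24 + 248.97 + 9191.38 + 875.56 + 464 = 11889.43
ΣP(Jan 2016)·Q(Jan 2016) = 6.34×122 + 1.84×282 + 1.93×132 + 835.58×10 + 7.42×142 + 2.90×199 = 773.48 + 518.88 + 254.76 + 8355.8 + 1053.64 + 577.1 = 11533.66
Index = 11889.43 / 11533.66 × 100 = 103.0846

103.1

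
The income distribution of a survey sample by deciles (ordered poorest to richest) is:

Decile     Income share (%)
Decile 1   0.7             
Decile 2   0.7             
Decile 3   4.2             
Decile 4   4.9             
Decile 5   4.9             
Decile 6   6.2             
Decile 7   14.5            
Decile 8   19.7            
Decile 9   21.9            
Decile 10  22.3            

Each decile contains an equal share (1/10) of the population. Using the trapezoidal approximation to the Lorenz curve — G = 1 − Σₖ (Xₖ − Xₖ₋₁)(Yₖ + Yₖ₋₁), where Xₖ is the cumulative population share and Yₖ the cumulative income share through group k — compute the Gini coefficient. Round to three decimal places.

0.450

Cumulative income shares Yₖ: 0.0070, 0.0140, 0.0560, 0.1050, 0.1540, 0.2160, 0.3610, 0.5580, 0.7770, 1.0000
Σ (Xₖ−Xₖ₋₁)(Yₖ+Yₖ₋₁) = (1/10)(0.0070+0.0000) + (1/10)(0.0140+0.0070) + (1/10)(0.0560+0.0140) + (1/10)(0.1050+0.0560) + (1/10)(0.1540+0.1050) + (1/10)(0.2160+0.1540) + (1/10)(0.3610+0.2160) + (1/10)(0.5580+0.3610) + (1/10)(0.7770+0.5580) + (1/10)(1.0000+0.7770)
  = 0.0007 + 0.0021 + 0.0070 + 0.0161 + 0.0259 + 0.0370 + 0.0577 + 0.0919 + 0.1335 + 0.1777 = 0.5496
G = 1 − 0.5496 = 0.4504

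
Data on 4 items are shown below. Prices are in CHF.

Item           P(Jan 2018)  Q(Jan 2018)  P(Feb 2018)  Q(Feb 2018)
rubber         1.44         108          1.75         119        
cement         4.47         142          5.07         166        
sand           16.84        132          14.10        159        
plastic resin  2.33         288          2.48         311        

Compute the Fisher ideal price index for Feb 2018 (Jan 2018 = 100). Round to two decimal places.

Laspeyres component (base-period weights):
ΣP(Feb 2018)Q(Jan 2018) = 1.75×108 + 5.07×142 + 14.10×132 + 2.48×288 = 189 + 719.94 + 1861.2 + 714.24 = 3484.38
ΣP(Jan 2018)Q(Jan 2018) = 1.44×108 + 4.47×142 + 16.84×132 + 2.33×288 = 155.52 + 634.74 + 2222.88 + 671.04 = 3684.18
L = 3484.38 / 3684.18 × 100 = 94.5768
Paasche component (current-period weights):
ΣP(Feb 2018)Q(Feb 2018) = 1.75×119 + 5.07×166 + 14.10×159 + 2.48×311 = 208.25 + 841.62 + 2241.9 + 771.28 = 4063.05
ΣP(Jan 2018)Q(Feb 2018) = 1.44×119 + 4.47×166 + 16.84×159 + 2.33×311 = 171.36 + 742.02 + 2677.56 + 724.63 = 4315.57
P = 4063.05 / 4315.57 × 100 = 94.1486
Fisher = √(L × P) = √(94.5768 × 94.1486) = 94.3625

94.36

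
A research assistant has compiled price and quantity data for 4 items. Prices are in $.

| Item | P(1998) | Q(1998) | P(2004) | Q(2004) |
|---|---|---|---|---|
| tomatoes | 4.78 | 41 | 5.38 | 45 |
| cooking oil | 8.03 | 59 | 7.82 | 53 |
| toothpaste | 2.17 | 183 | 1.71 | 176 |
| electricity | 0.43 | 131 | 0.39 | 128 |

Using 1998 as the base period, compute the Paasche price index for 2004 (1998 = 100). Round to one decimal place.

93.5

Paasche price index uses current-period quantities as weights.
ΣP(2004)·Q(2004) = 5.38×45 + 7.82×53 + 1.71×176 + 0.39×128 = 242.1 + 414.46 + 300.96 + 49.92 = 1007.44
ΣP(1998)·Q(2004) = 4.78×45 + 8.03×53 + 2.17×176 + 0.43×128 = 215.1 + 425.59 + 381.92 + 55.04 = 1077.65
Index = 1007.44 / 1077.65 × 100 = 93.4849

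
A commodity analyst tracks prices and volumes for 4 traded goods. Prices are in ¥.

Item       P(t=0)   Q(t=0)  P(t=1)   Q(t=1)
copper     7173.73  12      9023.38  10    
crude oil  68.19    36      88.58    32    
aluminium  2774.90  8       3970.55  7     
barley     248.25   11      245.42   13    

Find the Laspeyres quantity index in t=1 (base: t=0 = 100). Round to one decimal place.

Laspeyres quantity index uses base-period prices as weights.
ΣP(t=0)·Q(t=1) = 7173.73×10 + 68.19×32 + 2774.90×7 + 248.25×13 = 71737.3 + 2182.08 + 19424.3 + 3227.25 = 96570.93
ΣP(t=0)·Q(t=0) = 7173.73×12 + 68.19×36 + 2774.90×8 + 248.25×11 = 86084.76 + 2454.84 + 22199.2 + 2730.75 = 113469.55
Index = 96570.93 / 113469.55 × 100 = 85.1074

85.1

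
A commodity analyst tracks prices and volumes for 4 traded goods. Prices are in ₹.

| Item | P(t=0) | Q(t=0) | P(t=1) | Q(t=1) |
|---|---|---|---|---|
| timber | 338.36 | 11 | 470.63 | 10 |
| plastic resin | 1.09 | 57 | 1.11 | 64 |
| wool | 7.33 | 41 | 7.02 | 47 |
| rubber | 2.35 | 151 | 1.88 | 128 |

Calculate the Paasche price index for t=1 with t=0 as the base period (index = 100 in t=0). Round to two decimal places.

130.48

Paasche price index uses current-period quantities as weights.
ΣP(t=1)·Q(t=1) = 470.63×10 + 1.11×64 + 7.02×47 + 1.88×128 = 4706.3 + 71.04 + 329.94 + 240.64 = 5347.92
ΣP(t=0)·Q(t=1) = 338.36×10 + 1.09×64 + 7.33×47 + 2.35×128 = 3383.6 + 69.76 + 344.51 + 300.8 = 4098.67
Index = 5347.92 / 4098.67 × 100 = 130.4794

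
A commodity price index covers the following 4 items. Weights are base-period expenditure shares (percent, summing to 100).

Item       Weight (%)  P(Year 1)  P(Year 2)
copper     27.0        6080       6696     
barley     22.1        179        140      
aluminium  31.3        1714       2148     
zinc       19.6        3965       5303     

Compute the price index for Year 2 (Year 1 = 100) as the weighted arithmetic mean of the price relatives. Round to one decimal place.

112.5

copper: 27.0 × (6696/6080) = 27.0 × 1.101316 = 29.7355
barley: 22.1 × (140/179) = 22.1 × 0.782123 = 17.2849
aluminium: 31.3 × (2148/1714) = 31.3 × 1.253209 = 39.2254
zinc: 19.6 × (5303/3965) = 19.6 × 1.337453 = 26.2141
Index = Σ wᵢ·(p₁ᵢ/p₀ᵢ) = 29.7355 + 17.2849 + 39.2254 + 26.2141 = 112.4600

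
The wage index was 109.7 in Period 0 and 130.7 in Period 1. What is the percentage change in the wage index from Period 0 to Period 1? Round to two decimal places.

Change = (130.7 − 109.7) / 109.7 × 100
       = 21.0 / 109.7 × 100 = 19.1431%

19.14%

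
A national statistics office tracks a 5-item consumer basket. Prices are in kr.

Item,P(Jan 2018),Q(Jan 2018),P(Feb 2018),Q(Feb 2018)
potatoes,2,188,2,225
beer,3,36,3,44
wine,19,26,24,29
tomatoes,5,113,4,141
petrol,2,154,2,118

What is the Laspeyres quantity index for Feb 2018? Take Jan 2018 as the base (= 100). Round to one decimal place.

Laspeyres quantity index uses base-period prices as weights.
ΣP(Jan 2018)·Q(Feb 2018) = 2×225 + 3×44 + 19×29 + 5×141 + 2×118 = 450 + 132 + 551 + 705 + 236 = 2074
ΣP(Jan 2018)·Q(Jan 2018) = 2×188 + 3×36 + 19×26 + 5×113 + 2×154 = 376 + 108 + 494 + 565 + 308 = 1851
Index = 2074 / 1851 × 100 = 112.0475

112.0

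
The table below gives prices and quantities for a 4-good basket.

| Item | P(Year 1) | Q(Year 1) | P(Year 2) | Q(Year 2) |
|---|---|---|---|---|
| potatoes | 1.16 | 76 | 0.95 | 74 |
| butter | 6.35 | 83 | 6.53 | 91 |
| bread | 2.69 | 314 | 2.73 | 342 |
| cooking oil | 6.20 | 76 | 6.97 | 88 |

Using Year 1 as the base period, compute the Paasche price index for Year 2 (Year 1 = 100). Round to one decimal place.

Paasche price index uses current-period quantities as weights.
ΣP(Year 2)·Q(Year 2) = 0.95×74 + 6.53×91 + 2.73×342 + 6.97×88 = 70.3 + 594.23 + 933.66 + 613.36 = 2211.55
ΣP(Year 1)·Q(Year 2) = 1.16×74 + 6.35×91 + 2.69×342 + 6.20×88 = 85.84 + 577.85 + 919.98 + 545.6 = 2129.27
Index = 2211.55 / 2129.27 × 100 = 103.8642

103.9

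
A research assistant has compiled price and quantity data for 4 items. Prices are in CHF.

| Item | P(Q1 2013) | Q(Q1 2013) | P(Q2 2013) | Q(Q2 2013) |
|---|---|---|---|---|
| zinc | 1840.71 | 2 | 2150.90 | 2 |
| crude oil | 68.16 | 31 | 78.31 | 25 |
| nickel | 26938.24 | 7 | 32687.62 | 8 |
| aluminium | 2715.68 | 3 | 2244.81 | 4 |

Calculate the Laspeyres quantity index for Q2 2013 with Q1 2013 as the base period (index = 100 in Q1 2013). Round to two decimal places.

Laspeyres quantity index uses base-period prices as weights.
ΣP(Q1 2013)·Q(Q2 2013) = 1840.71×2 + 68.16×25 + 26938.24×8 + 2715.68×4 = 3681.42 + 1704 + 215505.92 + 10862.72 = 231754.06
ΣP(Q1 2013)·Q(Q1 2013) = 1840.71×2 + 68.16×31 + 26938.24×7 + 2715.68×3 = 3681.42 + 2112.96 + 188567.68 + 8147.04 = 202509.1
Index = 231754.06 / 202509.1 × 100 = 114.4413

114.44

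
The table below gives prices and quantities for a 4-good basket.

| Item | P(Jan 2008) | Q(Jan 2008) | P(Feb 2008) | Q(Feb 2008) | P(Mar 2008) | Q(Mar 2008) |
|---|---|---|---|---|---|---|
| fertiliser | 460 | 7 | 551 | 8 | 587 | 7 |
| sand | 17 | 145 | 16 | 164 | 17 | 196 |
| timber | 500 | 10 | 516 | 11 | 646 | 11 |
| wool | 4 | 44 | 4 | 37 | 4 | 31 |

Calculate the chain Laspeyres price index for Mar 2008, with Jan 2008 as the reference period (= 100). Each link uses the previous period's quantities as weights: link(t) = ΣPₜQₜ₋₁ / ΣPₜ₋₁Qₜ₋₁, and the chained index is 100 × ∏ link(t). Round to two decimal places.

Link Jan 2008→Feb 2008:
ΣP(Feb 2008)Q(Jan 2008) = 551×7 + 16×145 + 516×10 + 4×44 = 3857 + 2320 + 5160 + 176 = 11513
ΣP(Jan 2008)Q(Jan 2008) = 460×7 + 17×145 + 500×10 + 4×44 = 3220 + 2465 + 5000 + 176 = 10861
link = 11513/10861 = 1.060031
Link Feb 2008→Mar 2008:
ΣP(Mar 2008)Q(Feb 2008) = 587×8 + 17×164 + 646×11 + 4×37 = 4696 + 2788 + 7106 + 148 = 14738
ΣP(Feb 2008)Q(Feb 2008) = 551×8 + 16×164 + 516×11 + 4×37 = 4408 + 2624 + 5676 + 148 = 12856
link = 14738/12856 = 1.146391
Chained index = 100 × 1.060031 × 1.146391 = 121.5210

121.52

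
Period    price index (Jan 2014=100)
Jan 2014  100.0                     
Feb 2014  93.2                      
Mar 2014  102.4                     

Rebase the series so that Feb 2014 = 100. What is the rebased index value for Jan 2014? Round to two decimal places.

107.30

Rebased(Jan 2014) = 100.0 / 93.2 × 100 = 107.2961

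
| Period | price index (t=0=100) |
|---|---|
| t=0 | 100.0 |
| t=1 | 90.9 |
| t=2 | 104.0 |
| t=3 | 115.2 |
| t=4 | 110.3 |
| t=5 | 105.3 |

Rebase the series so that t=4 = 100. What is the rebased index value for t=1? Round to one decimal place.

Rebased(t=1) = 90.9 / 110.3 × 100 = 82.4116

82.4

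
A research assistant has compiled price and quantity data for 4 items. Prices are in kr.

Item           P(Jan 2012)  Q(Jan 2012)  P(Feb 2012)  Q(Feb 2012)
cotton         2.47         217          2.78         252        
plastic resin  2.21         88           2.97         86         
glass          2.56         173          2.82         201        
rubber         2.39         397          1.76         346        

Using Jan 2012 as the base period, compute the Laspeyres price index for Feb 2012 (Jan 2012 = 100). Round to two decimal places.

Laspeyres price index uses base-period quantities as weights.
ΣP(Feb 2012)·Q(Jan 2012) = 2.78×217 + 2.97×88 + 2.82×173 + 1.76×397 = 603.26 + 261.36 + 487.86 + 698.72 = 2051.2
ΣP(Jan 2012)·Q(Jan 2012) = 2.47×217 + 2.21×88 + 2.56×173 + 2.39×397 = 535.99 + 194.48 + 442.88 + 948.83 = 2122.18
Index = 2051.2 / 2122.18 × 100 = 96.6553

96.66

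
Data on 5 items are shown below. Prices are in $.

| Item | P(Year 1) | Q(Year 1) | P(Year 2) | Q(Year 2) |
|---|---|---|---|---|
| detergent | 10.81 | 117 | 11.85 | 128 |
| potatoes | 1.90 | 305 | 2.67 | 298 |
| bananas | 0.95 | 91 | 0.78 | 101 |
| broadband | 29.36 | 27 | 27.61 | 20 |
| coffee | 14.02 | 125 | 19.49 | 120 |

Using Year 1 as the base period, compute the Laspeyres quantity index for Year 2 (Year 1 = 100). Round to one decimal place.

96.4

Laspeyres quantity index uses base-period prices as weights.
ΣP(Year 1)·Q(Year 2) = 10.81×128 + 1.90×298 + 0.95×101 + 29.36×20 + 14.02×120 = 1383.68 + 566.2 + 95.95 + 587.2 + 1682.4 = 4315.43
ΣP(Year 1)·Q(Year 1) = 10.81×117 + 1.90×305 + 0.95×91 + 29.36×27 + 14.02×125 = 1264.77 + 579.5 + 86.45 + 792.72 + 1752.5 = 4475.94
Index = 4315.43 / 4475.94 × 100 = 96.4139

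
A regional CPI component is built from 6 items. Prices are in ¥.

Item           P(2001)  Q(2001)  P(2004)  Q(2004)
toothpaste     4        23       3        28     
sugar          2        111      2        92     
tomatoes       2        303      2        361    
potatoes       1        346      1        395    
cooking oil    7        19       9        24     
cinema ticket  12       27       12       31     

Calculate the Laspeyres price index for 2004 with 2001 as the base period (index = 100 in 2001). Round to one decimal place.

100.9

Laspeyres price index uses base-period quantities as weights.
ΣP(2004)·Q(2001) = 3×23 + 2×111 + 2×303 + 1×346 + 9×19 + 12×27 = 69 + 222 + 606 + 346 + 171 + 324 = 1738
ΣP(2001)·Q(2001) = 4×23 + 2×111 + 2×303 + 1×346 + 7×19 + 12×27 = 92 + 222 + 606 + 346 + 133 + 324 = 1723
Index = 1738 / 1723 × 100 = 100.8706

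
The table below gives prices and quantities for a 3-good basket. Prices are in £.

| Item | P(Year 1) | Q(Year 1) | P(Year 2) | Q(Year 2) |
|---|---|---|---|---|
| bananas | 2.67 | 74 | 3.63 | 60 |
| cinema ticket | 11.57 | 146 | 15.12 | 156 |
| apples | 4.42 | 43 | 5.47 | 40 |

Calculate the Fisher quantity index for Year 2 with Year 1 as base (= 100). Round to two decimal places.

Laspeyres component (base-period weights):
ΣP(Year 1)Q(Year 2) = 2.67×60 + 11.57×156 + 4.42×40 = 160.2 + 1804.92 + 176.8 = 2141.92
ΣP(Year 1)Q(Year 1) = 2.67×74 + 11.57×146 + 4.42×43 = 197.58 + 1689.22 + 190.06 = 2076.86
L = 2141.92 / 2076.86 × 100 = 103.1326
Paasche component (current-period weights):
ΣP(Year 2)Q(Year 2) = 3.63×60 + 15.12×156 + 5.47×40 = 217.8 + 2358.72 + 218.8 = 2795.32
ΣP(Year 2)Q(Year 1) = 3.63×74 + 15.12×146 + 5.47×43 = 268.62 + 2207.52 + 235.21 = 2711.35
P = 2795.32 / 2711.35 × 100 = 103.0970
Fisher = √(L × P) = √(103.1326 × 103.0970) = 103.1148

103.11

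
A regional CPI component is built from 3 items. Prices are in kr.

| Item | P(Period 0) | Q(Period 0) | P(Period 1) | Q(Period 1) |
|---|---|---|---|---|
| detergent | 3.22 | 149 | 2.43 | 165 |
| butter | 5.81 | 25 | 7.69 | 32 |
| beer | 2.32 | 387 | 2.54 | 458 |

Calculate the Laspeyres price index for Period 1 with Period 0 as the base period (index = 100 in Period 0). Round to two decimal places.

Laspeyres price index uses base-period quantities as weights.
ΣP(Period 1)·Q(Period 0) = 2.43×149 + 7.69×25 + 2.54×387 = 362.07 + 192.25 + 982.98 = 1537.3
ΣP(Period 0)·Q(Period 0) = 3.22×149 + 5.81×25 + 2.32×387 = 479.78 + 145.25 + 897.84 = 1522.87
Index = 1537.3 / 1522.87 × 100 = 100.9476

100.95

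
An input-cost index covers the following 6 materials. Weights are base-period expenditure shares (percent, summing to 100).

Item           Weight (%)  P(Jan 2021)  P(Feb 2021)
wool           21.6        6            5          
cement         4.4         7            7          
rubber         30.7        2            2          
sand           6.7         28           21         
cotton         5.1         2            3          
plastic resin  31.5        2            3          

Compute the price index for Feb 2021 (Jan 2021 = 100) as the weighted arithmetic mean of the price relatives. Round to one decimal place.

113.0

wool: 21.6 × (5/6) = 21.6 × 0.833333 = 18.0000
cement: 4.4 × (7/7) = 4.4 × 1.000000 = 4.4000
rubber: 30.7 × (2/2) = 30.7 × 1.000000 = 30.7000
sand: 6.7 × (21/28) = 6.7 × 0.750000 = 5.0250
cotton: 5.1 × (3/2) = 5.1 × 1.500000 = 7.6500
plastic resin: 31.5 × (3/2) = 31.5 × 1.500000 = 47.2500
Index = Σ wᵢ·(p₁ᵢ/p₀ᵢ) = 18.0000 + 4.4000 + 30.7000 + 5.0250 + 7.6500 + 47.2500 = 113.0250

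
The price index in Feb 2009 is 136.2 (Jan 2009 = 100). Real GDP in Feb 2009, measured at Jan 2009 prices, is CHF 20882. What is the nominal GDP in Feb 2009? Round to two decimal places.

Nominal = Real × (Index/100) = 20882 × (136.2/100)
        = 20882 × 1.362 = 28441.2840

28441.28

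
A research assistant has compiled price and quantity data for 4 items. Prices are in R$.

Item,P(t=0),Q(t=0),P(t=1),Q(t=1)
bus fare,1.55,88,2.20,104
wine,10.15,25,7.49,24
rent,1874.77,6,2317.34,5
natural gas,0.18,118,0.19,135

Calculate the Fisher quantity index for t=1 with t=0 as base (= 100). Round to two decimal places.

Laspeyres component (base-period weights):
ΣP(t=0)Q(t=1) = 1.55×104 + 10.15×24 + 1874.77×5 + 0.18×135 = 161.2 + 243.6 + 9373.85 + 24.3 = 9802.95
ΣP(t=0)Q(t=0) = 1.55×88 + 10.15×25 + 1874.77×6 + 0.18×118 = 136.4 + 253.75 + 11248.62 + 21.24 = 11660.01
L = 9802.95 / 11660.01 × 100 = 84.0733
Paasche component (current-period weights):
ΣP(t=1)Q(t=1) = 2.20×104 + 7.49×24 + 2317.34×5 + 0.19×135 = 228.8 + 179.76 + 11586.7 + 25.65 = 12020.91
ΣP(t=1)Q(t=0) = 2.20×88 + 7.49×25 + 2317.34×6 + 0.19×118 = 193.6 + 187.25 + 13904.04 + 22.42 = 14307.31
P = 12020.91 / 14307.31 × 100 = 84.0194
Fisher = √(L × P) = √(84.0733 × 84.0194) = 84.0463

84.05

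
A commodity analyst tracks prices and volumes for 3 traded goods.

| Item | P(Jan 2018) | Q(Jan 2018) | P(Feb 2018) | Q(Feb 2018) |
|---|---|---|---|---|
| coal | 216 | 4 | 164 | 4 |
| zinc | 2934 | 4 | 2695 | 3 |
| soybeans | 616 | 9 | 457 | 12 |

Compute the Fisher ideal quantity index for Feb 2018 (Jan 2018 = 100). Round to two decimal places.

Laspeyres component (base-period weights):
ΣP(Jan 2018)Q(Feb 2018) = 216×4 + 2934×3 + 616×12 = 864 + 8802 + 7392 = 17058
ΣP(Jan 2018)Q(Jan 2018) = 216×4 + 2934×4 + 616×9 = 864 + 11736 + 5544 = 18144
L = 17058 / 18144 × 100 = 94.0146
Paasche component (current-period weights):
ΣP(Feb 2018)Q(Feb 2018) = 164×4 + 2695×3 + 457×12 = 656 + 8085 + 5484 = 14225
ΣP(Feb 2018)Q(Jan 2018) = 164×4 + 2695×4 + 457×9 = 656 + 10780 + 4113 = 15549
P = 14225 / 15549 × 100 = 91.4850
Fisher = √(L × P) = √(94.0146 × 91.4850) = 92.7411

92.74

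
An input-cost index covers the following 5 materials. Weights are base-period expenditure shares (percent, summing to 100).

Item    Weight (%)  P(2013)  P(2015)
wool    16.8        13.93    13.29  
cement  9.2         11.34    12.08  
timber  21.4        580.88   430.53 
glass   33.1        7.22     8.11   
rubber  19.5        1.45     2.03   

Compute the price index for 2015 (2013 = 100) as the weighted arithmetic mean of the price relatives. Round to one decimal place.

106.2

wool: 16.8 × (13.29/13.93) = 16.8 × 0.954056 = 16.0281
cement: 9.2 × (12.08/11.34) = 9.2 × 1.065256 = 9.8004
timber: 21.4 × (430.53/580.88) = 21.4 × 0.741169 = 15.8610
glass: 33.1 × (8.11/7.22) = 33.1 × 1.123269 = 37.1802
rubber: 19.5 × (2.03/1.45) = 19.5 × 1.400000 = 27.3000
Index = Σ wᵢ·(p₁ᵢ/p₀ᵢ) = 16.0281 + 9.8004 + 15.8610 + 37.1802 + 27.3000 = 106.1697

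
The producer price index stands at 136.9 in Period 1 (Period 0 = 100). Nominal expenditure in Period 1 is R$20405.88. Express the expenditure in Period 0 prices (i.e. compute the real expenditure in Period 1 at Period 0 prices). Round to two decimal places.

Real = Nominal ÷ (Index/100) = 20405.88 ÷ (136.9/100)
     = 20405.88 ÷ 1.369 = 14905.6830

14905.68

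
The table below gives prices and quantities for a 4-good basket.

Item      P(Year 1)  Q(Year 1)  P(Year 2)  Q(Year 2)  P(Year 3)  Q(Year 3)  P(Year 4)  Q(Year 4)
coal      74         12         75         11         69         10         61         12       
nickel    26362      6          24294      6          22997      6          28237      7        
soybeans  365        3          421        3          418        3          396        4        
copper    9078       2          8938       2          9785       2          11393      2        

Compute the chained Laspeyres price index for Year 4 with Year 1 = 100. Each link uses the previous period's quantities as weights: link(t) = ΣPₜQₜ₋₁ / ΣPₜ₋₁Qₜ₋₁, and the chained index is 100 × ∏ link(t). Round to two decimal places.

108.90

Link Year 1→Year 2:
ΣP(Year 2)Q(Year 1) = 75×12 + 24294×6 + 421×3 + 8938×2 = 900 + 145764 + 1263 + 17876 = 165803
ΣP(Year 1)Q(Year 1) = 74×12 + 26362×6 + 365×3 + 9078×2 = 888 + 158172 + 1095 + 18156 = 178311
link = 165803/178311 = 0.929853
Link Year 2→Year 3:
ΣP(Year 3)Q(Year 2) = 69×11 + 22997×6 + 418×3 + 9785×2 = 759 + 137982 + 1254 + 19570 = 159565
ΣP(Year 2)Q(Year 2) = 75×11 + 24294×6 + 421×3 + 8938×2 = 825 + 145764 + 1263 + 17876 = 165728
link = 159565/165728 = 0.962813
Link Year 3→Year 4:
ΣP(Year 4)Q(Year 3) = 61×10 + 28237×6 + 396×3 + 11393×2 = 610 + 169422 + 1188 + 22786 = 194006
ΣP(Year 3)Q(Year 3) = 69×10 + 22997×6 + 418×3 + 9785×2 = 690 + 137982 + 1254 + 19570 = 159496
link = 194006/159496 = 1.216369
Chained index = 100 × 0.929853 × 0.962813 × 1.216369 = 108.8984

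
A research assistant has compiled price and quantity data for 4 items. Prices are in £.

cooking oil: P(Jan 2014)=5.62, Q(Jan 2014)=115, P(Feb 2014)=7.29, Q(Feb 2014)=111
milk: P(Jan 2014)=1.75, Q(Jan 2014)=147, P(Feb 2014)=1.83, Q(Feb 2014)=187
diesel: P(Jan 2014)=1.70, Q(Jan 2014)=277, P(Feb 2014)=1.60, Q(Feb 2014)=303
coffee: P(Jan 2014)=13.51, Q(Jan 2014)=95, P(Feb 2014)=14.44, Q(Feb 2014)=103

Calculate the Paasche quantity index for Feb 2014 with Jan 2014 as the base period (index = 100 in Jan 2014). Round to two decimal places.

106.88

Paasche quantity index uses current-period prices as weights.
ΣP(Feb 2014)·Q(Feb 2014) = 7.29×111 + 1.83×187 + 1.60×303 + 14.44×103 = 809.19 + 342.21 + 484.8 + 1487.32 = 3123.52
ΣP(Feb 2014)·Q(Jan 2014) = 7.29×115 + 1.83×147 + 1.60×277 + 14.44×95 = 838.35 + 269.01 + 443.2 + 1371.8 = 2922.36
Index = 3123.52 / 2922.36 × 100 = 106.8835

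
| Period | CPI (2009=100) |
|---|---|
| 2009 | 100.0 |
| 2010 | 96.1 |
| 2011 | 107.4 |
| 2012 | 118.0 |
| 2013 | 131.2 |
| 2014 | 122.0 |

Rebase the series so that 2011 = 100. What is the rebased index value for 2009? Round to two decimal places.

93.11

Rebased(2009) = 100.0 / 107.4 × 100 = 93.1099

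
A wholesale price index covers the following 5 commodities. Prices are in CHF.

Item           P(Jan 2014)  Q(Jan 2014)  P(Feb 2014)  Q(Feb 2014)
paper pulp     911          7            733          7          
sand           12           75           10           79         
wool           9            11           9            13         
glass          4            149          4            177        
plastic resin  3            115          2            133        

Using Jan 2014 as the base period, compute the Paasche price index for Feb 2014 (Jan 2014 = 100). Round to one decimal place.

Paasche price index uses current-period quantities as weights.
ΣP(Feb 2014)·Q(Feb 2014) = 733×7 + 10×79 + 9×13 + 4×177 + 2×133 = 5131 + 790 + 117 + 708 + 266 = 7012
ΣP(Jan 2014)·Q(Feb 2014) = 911×7 + 12×79 + 9×13 + 4×177 + 3×133 = 6377 + 948 + 117 + 708 + 399 = 8549
Index = 7012 / 8549 × 100 = 82.0213

82.0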